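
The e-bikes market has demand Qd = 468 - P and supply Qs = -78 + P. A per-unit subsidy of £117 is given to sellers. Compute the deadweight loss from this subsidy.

Pre-subsidy: 468 - P = -78 + P gives P* = 273, Q* = 195.
With the subsidy, sellers receive Ps = Pb + 117 for each unit, where Pb is the price buyers pay.
Supply in terms of Pb becomes Qs = -78 + 1(Pb + 117) = 39 + Pb. Setting this equal to demand: 468 - Pb = 39 + Pb, so Pb = 214.5.
Sellers receive Ps = 214.5 + 117 = 331.5; Q' = 468 − 1·214.5 = 253.5.
The subsidy expands output by 253.5 − 195 = 58.5 past the efficient level; on those units the gap between marginal cost and willingness to pay runs from 0 up to 117.
DWL = ½ × 117 × 58.5 = 3422.25.

Deadweight loss = £3422.25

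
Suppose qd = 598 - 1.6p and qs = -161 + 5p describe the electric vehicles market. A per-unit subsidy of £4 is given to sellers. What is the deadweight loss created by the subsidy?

Pre-subsidy: 598 - 1.6p = -161 + 5p gives p* = 115, q* = 414.
With the subsidy, sellers receive ps = pb + 4 for each unit, where pb is the price buyers pay.
Supply in terms of pb becomes qs = -161 + 5(pb + 4) = -141 + 5pb. Setting this equal to demand: 598 - 1.6pb = -141 + 5pb, so pb = 3695/33.
Sellers receive ps = 3695/33 + 4 = 3827/33; q' = 598 − 1.6·(3695/33) = 13822/33.
The subsidy expands output by 13822/33 − 414 = 160/33 past the efficient level; on those units the gap between marginal cost and willingness to pay runs from 0 up to 4.
DWL = ½ × 4 × 160/33 = 320/33.

Deadweight loss = 320/33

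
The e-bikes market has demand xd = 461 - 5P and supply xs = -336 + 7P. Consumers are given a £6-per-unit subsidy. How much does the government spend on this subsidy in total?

Pre-subsidy: 461 - 5P = -336 + 7P gives P* = 797/12, x* = 1547/12.
With the rebate, buyers effectively pay Pb = Ps − 6, where Ps is the price sellers receive.
Demand in terms of Ps becomes xd = 461 − 5(Ps − 6) = 491 - 5Ps. Setting this equal to supply: 491 - 5Ps = -336 + 7Ps, so Ps = 827/12.
Buyers pay Pb = 827/12 − 6 = 755/12; x' = -336 + 7·(827/12) = 1757/12.
Government outlay = subsidy × quantity = 6 × 1757/12 = 878.5.

Government cost = £878.5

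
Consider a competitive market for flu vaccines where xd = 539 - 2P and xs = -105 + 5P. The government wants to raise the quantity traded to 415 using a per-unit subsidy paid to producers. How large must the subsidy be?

Required subsidy s = 42 per unit

At x = 415, invert demand for the buyer price: Pb = (539 − 415)/2 = 62; invert supply for the seller price: Ps = (415 − (-105))/5 = 104.
The subsidy must fill the gap: s = Ps − Pb = 104 − 62 = 42.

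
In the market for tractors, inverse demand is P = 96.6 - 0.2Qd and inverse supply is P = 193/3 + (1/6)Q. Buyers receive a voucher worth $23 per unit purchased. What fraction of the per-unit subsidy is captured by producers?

Pre-subsidy: 96.6 - 0.2Q = 193/3 + (1/6)Q gives Q* = 88 and P* = 79.
With the rebate, buyers effectively pay Pb = Ps − 23, where Ps is the price sellers receive.
On the curves, Pb = 96.6 - 0.2Q and Ps = 193/3 + (1/6)Q; the wedge Ps − Pb = 23 gives 193/3 + (1/6)Q − (96.6 - 0.2Q) = 23, so Q' = 1658/11.
Then Pb = 96.6 − 0.2·(1658/11) = 731/11 and Ps = 193/3 + (1/6)·(1658/11) = 984/11.
Buyers' price falls by P* − Pb = 79 − 731/11 = 138/11; sellers' price rises by Ps − P* = 984/11 − 79 = 115/11.
So producers capture (115/11)/23 = 5/11 of each unit of subsidy.

Producer share = 5/11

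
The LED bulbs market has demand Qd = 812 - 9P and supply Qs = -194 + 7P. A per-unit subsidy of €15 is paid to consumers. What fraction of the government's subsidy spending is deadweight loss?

DWL / government spending = 945/9766

Pre-subsidy: 812 - 9P = -194 + 7P gives P* = 62.875, Q* = 246.125.
With the rebate, buyers effectively pay Pb = Ps − 15, where Ps is the price sellers receive.
Demand in terms of Ps becomes Qd = 812 − 9(Ps − 15) = 947 - 9Ps. Setting this equal to supply: 947 - 9Ps = -194 + 7Ps, so Ps = 71.3125.
Buyers pay Pb = 71.3125 − 15 = 56.3125; Q' = -194 + 7·71.3125 = 305.1875.
ΔCS = ½(246.125 + 305.1875)(62.875 − 56.3125) = 1808.994140625; ΔPS = ½(246.125 + 305.1875)(71.3125 − 62.875) = 2325.849609375.
Government spending = 15 × 305.1875 = 4577.8125.
DWL = ½ × 15 × (305.1875 − 246.125) = 442.96875; fraction = 442.96875 / 4577.8125 = 945/9766.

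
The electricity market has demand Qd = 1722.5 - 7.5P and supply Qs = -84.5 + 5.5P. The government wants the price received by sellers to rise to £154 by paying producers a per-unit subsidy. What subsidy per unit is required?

Required subsidy s = £26 per unit

At a seller price of 154, quantity supplied is -84.5 + 5.5·154 = 762.5.
Buyers absorb 762.5 only when they pay Pb with 1722.5 − 7.5·Pb = 762.5, i.e. Pb = 128.
s = Ps − Pb = 154 − 128 = 26.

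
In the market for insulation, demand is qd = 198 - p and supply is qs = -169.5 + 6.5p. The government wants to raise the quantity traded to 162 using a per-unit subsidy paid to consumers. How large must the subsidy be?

Required subsidy s = 15 per unit

At q = 162, invert demand for the buyer price: pb = (198 − 162)/1 = 36; invert supply for the seller price: ps = (162 − (-169.5))/6.5 = 51.
The subsidy must fill the gap: s = ps − pb = 51 − 36 = 15.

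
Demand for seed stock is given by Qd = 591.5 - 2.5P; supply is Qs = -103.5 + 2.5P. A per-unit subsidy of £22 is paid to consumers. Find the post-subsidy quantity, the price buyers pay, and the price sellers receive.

Pre-subsidy: 591.5 - 2.5P = -103.5 + 2.5P gives P* = 139, Q* = 244.
With the rebate, buyers effectively pay Pb = Ps − 22, where Ps is the price sellers receive.
Demand in terms of Ps becomes Qd = 591.5 − 2.5(Ps − 22) = 646.5 - 2.5Ps. Setting this equal to supply: 646.5 - 2.5Ps = -103.5 + 2.5Ps, so Ps = 150.
Buyers pay Pb = 150 − 22 = 128; Q' = -103.5 + 2.5·150 = 271.5.

Q' = 271.5; buyers pay £128; sellers receive £150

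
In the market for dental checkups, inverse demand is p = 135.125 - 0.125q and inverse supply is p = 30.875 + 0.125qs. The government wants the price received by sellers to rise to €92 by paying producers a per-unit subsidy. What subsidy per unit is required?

Required subsidy s = €18 per unit

At a seller price of 92, quantity supplied is -247 + 8·92 = 489.
Buyers absorb 489 only when they pay pb = 135.125 − 0.125·489 = 74.
s = ps − pb = 92 − 74 = 18.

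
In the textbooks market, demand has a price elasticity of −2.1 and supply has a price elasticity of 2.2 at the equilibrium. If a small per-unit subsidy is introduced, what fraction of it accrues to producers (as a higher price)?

For a small subsidy around the equilibrium, the benefit split depends on the relative slopes, which at a point are proportional to the elasticities.
Buyer share = εs/(εs + |εd|) = 2.2/(2.2 + 2.1) = 22/43; seller share = |εd|/(εs + |εd|) = 21/43.
So producers capture 21/43 of the subsidy.

Producer share = 21/43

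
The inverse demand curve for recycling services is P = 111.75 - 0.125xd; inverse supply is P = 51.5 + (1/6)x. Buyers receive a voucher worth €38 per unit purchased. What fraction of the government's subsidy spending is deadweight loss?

Pre-subsidy: 111.75 - 0.125x = 51.5 + (1/6)x gives x* = 1446/7 and P* = 1203/14.
With the rebate, buyers effectively pay Pb = Ps − 38, where Ps is the price sellers receive.
On the curves, Pb = 111.75 - 0.125x and Ps = 51.5 + (1/6)x; the wedge Ps − Pb = 38 gives 51.5 + (1/6)x − (111.75 - 0.125x) = 38, so x' = 2358/7.
Then Pb = 111.75 − 0.125·(2358/7) = 975/14 and Ps = 51.5 + (1/6)·(2358/7) = 1507/14.
ΔCS = ½(1446/7 + 2358/7)(1203/14 − 975/14) = 216828/49; ΔPS = ½(1446/7 + 2358/7)(1507/14 − 1203/14) = 289104/49.
Government spending = 38 × 2358/7 = 89604/7.
DWL = ½ × 38 × (2358/7 − 1446/7) = 17328/7; fraction = (17328/7) / (89604/7) = 76/393.

DWL / government spending = 76/393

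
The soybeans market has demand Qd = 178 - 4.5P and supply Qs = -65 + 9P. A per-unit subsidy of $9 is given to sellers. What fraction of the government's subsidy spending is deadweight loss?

Pre-subsidy: 178 - 4.5P = -65 + 9P gives P* = 18, Q* = 97.
With the subsidy, sellers receive Ps = Pb + 9 for each unit, where Pb is the price buyers pay.
Supply in terms of Pb becomes Qs = -65 + 9(Pb + 9) = 16 + 9Pb. Setting this equal to demand: 178 - 4.5Pb = 16 + 9Pb, so Pb = 12.
Sellers receive Ps = 12 + 9 = 21; Q' = 178 − 4.5·12 = 124.
ΔCS = ½(97 + 124)(18 − 12) = 663; ΔPS = ½(97 + 124)(21 − 18) = 331.5.
Government spending = 9 × 124 = 1116.
DWL = ½ × 9 × (124 − 97) = 121.5; fraction = 121.5 / 1116 = 27/248.

DWL / government spending = 27/248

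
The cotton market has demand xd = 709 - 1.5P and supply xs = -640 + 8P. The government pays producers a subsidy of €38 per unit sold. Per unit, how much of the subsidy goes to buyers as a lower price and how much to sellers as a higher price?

Pre-subsidy: 709 - 1.5P = -640 + 8P gives P* = 142, x* = 496.
With the subsidy, sellers receive Ps = Pb + 38 for each unit, where Pb is the price buyers pay.
Supply in terms of Pb becomes xs = -640 + 8(Pb + 38) = -336 + 8Pb. Setting this equal to demand: 709 - 1.5Pb = -336 + 8Pb, so Pb = 110.
Sellers receive Ps = 110 + 38 = 148; x' = 709 − 1.5·110 = 544.
Buyers' price falls by P* − Pb = 142 − 110 = 32; sellers' price rises by Ps − P* = 148 − 142 = 6.

Buyers gain €32 per unit; sellers gain €6 per unit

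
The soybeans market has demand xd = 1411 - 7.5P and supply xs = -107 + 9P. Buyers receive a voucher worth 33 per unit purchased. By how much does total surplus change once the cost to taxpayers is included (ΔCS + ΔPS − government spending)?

Net change in total surplus = -2227.5

Pre-subsidy: 1411 - 7.5P = -107 + 9P gives P* = 92, x* = 721.
With the rebate, buyers effectively pay Pb = Ps − 33, where Ps is the price sellers receive.
Demand in terms of Ps becomes xd = 1411 − 7.5(Ps − 33) = 1658.5 - 7.5Ps. Setting this equal to supply: 1658.5 - 7.5Ps = -107 + 9Ps, so Ps = 107.
Buyers pay Pb = 107 − 33 = 74; x' = -107 + 9·107 = 856.
ΔCS = ½(721 + 856)(92 − 74) = 14193; ΔPS = ½(721 + 856)(107 − 92) = 11827.5.
Government spending = 33 × 856 = 28248.
Net change = 14193 + 11827.5 − 28248 = -2227.5. The loss equals the DWL triangle ½·33·135.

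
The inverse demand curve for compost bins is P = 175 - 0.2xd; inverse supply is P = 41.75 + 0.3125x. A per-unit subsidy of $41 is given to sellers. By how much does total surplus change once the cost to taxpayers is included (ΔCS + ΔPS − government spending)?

Pre-subsidy: 175 - 0.2x = 41.75 + 0.3125x gives x* = 260 and P* = 123.
With the subsidy, sellers receive Ps = Pb + 41 for each unit, where Pb is the price buyers pay.
On the curves, Pb = 175 - 0.2x and Ps = 41.75 + 0.3125x; the wedge Ps − Pb = 41 gives 41.75 + 0.3125x − (175 - 0.2x) = 41, so x' = 340.
Then Pb = 175 − 0.2·340 = 107 and Ps = 41.75 + 0.3125·340 = 148.
ΔCS = ½(260 + 340)(123 − 107) = 4800; ΔPS = ½(260 + 340)(148 − 123) = 7500.
Government spending = 41 × 340 = 13940.
Net change = 4800 + 7500 − 13940 = -1640. The loss equals the DWL triangle ½·41·80.

Net change in total surplus = -$1640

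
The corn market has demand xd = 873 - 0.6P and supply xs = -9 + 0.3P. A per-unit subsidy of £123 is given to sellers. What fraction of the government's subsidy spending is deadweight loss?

DWL / government spending = 41/1032

Pre-subsidy: 873 - 0.6P = -9 + 0.3P gives P* = 980, x* = 285.
With the subsidy, sellers receive Ps = Pb + 123 for each unit, where Pb is the price buyers pay.
Supply in terms of Pb becomes xs = -9 + 0.3(Pb + 123) = 27.9 + 0.3Pb. Setting this equal to demand: 873 - 0.6Pb = 27.9 + 0.3Pb, so Pb = 939.
Sellers receive Ps = 939 + 123 = 1062; x' = 873 − 0.6·939 = 309.6.
ΔCS = ½(285 + 309.6)(980 − 939) = 12189.3; ΔPS = ½(285 + 309.6)(1062 − 980) = 24378.6.
Government spending = 123 × 309.6 = 38080.8.
DWL = ½ × 123 × (309.6 − 285) = 1512.9; fraction = 1512.9 / 38080.8 = 41/1032.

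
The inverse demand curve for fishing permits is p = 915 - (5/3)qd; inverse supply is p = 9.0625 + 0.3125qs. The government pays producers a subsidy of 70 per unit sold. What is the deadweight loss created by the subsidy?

Pre-subsidy: 915 - (5/3)q = 9.0625 + 0.3125q gives q* = 8697/19 and p* = 2890/19.
With the subsidy, sellers receive ps = pb + 70 for each unit, where pb is the price buyers pay.
On the curves, pb = 915 - (5/3)q and ps = 9.0625 + 0.3125q; the wedge ps − pb = 70 gives 9.0625 + 0.3125q − (915 - (5/3)q) = 70, so q' = 9369/19.
Then pb = 915 − (5/3)·(9369/19) = 1770/19 and ps = 9.0625 + 0.3125·(9369/19) = 3100/19.
The subsidy expands output by 9369/19 − 8697/19 = 672/19 past the efficient level; on those units the gap between marginal cost and willingness to pay runs from 0 up to 70.
DWL = ½ × 70 × 672/19 = 23520/19.

Deadweight loss = 23520/19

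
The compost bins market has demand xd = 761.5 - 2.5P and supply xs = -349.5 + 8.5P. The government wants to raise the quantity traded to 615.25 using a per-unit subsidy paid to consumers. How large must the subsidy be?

At x = 615.25, invert demand for the buyer price: Pb = (761.5 − 615.25)/2.5 = 58.5; invert supply for the seller price: Ps = (615.25 − (-349.5))/8.5 = 113.5.
The subsidy must fill the gap: s = Ps − Pb = 113.5 − 58.5 = 55.

Required subsidy s = 55 per unit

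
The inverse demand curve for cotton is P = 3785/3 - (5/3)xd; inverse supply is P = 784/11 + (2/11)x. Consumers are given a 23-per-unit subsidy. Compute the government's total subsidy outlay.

Government cost = 920966/61

Pre-subsidy: 3785/3 - (5/3)x = 784/11 + (2/11)x gives x* = 39283/61 and P* = 11490/61.
With the rebate, buyers effectively pay Pb = Ps − 23, where Ps is the price sellers receive.
On the curves, Pb = 3785/3 - (5/3)x and Ps = 784/11 + (2/11)x; the wedge Ps − Pb = 23 gives 784/11 + (2/11)x − (3785/3 - (5/3)x) = 23, so x' = 40042/61.
Then Pb = 3785/3 − (5/3)·(40042/61) = 10225/61 and Ps = 784/11 + (2/11)·(40042/61) = 11628/61.
Government outlay = subsidy × quantity = 23 × 40042/61 = 920966/61.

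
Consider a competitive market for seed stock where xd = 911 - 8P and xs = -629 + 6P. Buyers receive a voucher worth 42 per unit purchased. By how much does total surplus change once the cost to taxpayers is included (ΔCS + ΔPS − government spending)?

Net change in total surplus = -3024

Pre-subsidy: 911 - 8P = -629 + 6P gives P* = 110, x* = 31.
With the rebate, buyers effectively pay Pb = Ps − 42, where Ps is the price sellers receive.
Demand in terms of Ps becomes xd = 911 − 8(Ps − 42) = 1247 - 8Ps. Setting this equal to supply: 1247 - 8Ps = -629 + 6Ps, so Ps = 134.
Buyers pay Pb = 134 − 42 = 92; x' = -629 + 6·134 = 175.
ΔCS = ½(31 + 175)(110 − 92) = 1854; ΔPS = ½(31 + 175)(134 − 110) = 2472.
Government spending = 42 × 175 = 7350.
Net change = 1854 + 2472 − 7350 = -3024. The loss equals the DWL triangle ½·42·144.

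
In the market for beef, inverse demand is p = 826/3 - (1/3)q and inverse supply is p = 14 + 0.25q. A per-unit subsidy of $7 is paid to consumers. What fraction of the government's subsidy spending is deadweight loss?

DWL / government spending = 3/230

Pre-subsidy: 826/3 - (1/3)q = 14 + 0.25q gives q* = 448 and p* = 126.
With the rebate, buyers effectively pay pb = ps − 7, where ps is the price sellers receive.
On the curves, pb = 826/3 - (1/3)q and ps = 14 + 0.25q; the wedge ps − pb = 7 gives 14 + 0.25q − (826/3 - (1/3)q) = 7, so q' = 460.
Then pb = 826/3 − (1/3)·460 = 122 and ps = 14 + 0.25·460 = 129.
ΔCS = ½(448 + 460)(126 − 122) = 1816; ΔPS = ½(448 + 460)(129 − 126) = 1362.
Government spending = 7 × 460 = 3220.
DWL = ½ × 7 × (460 − 448) = 42; fraction = 42 / 3220 = 3/230.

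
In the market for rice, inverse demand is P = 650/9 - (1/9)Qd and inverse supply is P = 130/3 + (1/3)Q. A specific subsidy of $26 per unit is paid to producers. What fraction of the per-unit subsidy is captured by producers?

Pre-subsidy: 650/9 - (1/9)Q = 130/3 + (1/3)Q gives Q* = 65 and P* = 65.
With the subsidy, sellers receive Ps = Pb + 26 for each unit, where Pb is the price buyers pay.
On the curves, Pb = 650/9 - (1/9)Q and Ps = 130/3 + (1/3)Q; the wedge Ps − Pb = 26 gives 130/3 + (1/3)Q − (650/9 - (1/9)Q) = 26, so Q' = 123.5.
Then Pb = 650/9 − (1/9)·123.5 = 58.5 and Ps = 130/3 + (1/3)·123.5 = 84.5.
Buyers' price falls by P* − Pb = 65 − 58.5 = 6.5; sellers' price rises by Ps − P* = 84.5 − 65 = 19.5.
So producers capture 19.5/26 = 0.75 of each unit of subsidy.

Producer share = 0.75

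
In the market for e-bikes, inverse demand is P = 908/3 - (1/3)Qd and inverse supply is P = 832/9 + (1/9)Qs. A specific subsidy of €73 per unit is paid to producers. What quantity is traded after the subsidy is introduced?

Pre-subsidy: 908/3 - (1/3)Q = 832/9 + (1/9)Q gives Q* = 473 and P* = 145.
With the subsidy, sellers receive Ps = Pb + 73 for each unit, where Pb is the price buyers pay.
On the curves, Pb = 908/3 - (1/3)Q and Ps = 832/9 + (1/9)Q; the wedge Ps − Pb = 73 gives 832/9 + (1/9)Q − (908/3 - (1/3)Q) = 73, so Q' = 637.25.
Then Pb = 908/3 − (1/3)·637.25 = 90.25 and Ps = 832/9 + (1/9)·637.25 = 163.25.

Q' = 637.25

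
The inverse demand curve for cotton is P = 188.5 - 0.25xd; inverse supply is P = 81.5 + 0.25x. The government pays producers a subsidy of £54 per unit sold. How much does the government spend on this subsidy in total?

Government cost = £17388

Pre-subsidy: 188.5 - 0.25x = 81.5 + 0.25x gives x* = 214 and P* = 135.
With the subsidy, sellers receive Ps = Pb + 54 for each unit, where Pb is the price buyers pay.
On the curves, Pb = 188.5 - 0.25x and Ps = 81.5 + 0.25x; the wedge Ps − Pb = 54 gives 81.5 + 0.25x − (188.5 - 0.25x) = 54, so x' = 322.
Then Pb = 188.5 − 0.25·322 = 108 and Ps = 81.5 + 0.25·322 = 162.
Government outlay = subsidy × quantity = 54 × 322 = 17388.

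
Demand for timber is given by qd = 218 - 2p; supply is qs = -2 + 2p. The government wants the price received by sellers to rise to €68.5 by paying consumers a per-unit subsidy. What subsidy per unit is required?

Required subsidy s = €27 per unit

At a seller price of 68.5, quantity supplied is -2 + 2·68.5 = 135.
Buyers absorb 135 only when they pay pb with 218 − 2·pb = 135, i.e. pb = 41.5.
s = ps − pb = 68.5 − 41.5 = 27.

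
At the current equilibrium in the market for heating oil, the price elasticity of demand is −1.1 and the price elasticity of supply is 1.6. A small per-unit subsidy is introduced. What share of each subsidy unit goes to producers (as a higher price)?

Producer share = 11/27

For a small subsidy around the equilibrium, the benefit split depends on the relative slopes, which at a point are proportional to the elasticities.
Buyer share = εs/(εs + |εd|) = 1.6/(1.6 + 1.1) = 16/27; seller share = |εd|/(εs + |εd|) = 11/27.
So producers capture 11/27 of the subsidy.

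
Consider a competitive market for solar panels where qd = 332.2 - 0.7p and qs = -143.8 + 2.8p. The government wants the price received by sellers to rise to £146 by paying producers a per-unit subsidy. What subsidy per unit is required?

Required subsidy s = £50 per unit

At a seller price of 146, quantity supplied is -143.8 + 2.8·146 = 265.
Buyers absorb 265 only when they pay pb with 332.2 − 0.7·pb = 265, i.e. pb = 96.
s = ps − pb = 146 − 96 = 50.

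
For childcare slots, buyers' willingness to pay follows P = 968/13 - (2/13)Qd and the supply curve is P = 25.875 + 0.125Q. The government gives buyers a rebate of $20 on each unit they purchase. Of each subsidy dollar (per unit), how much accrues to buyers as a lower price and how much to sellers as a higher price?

Pre-subsidy: 968/13 - (2/13)Q = 25.875 + 0.125Q gives Q* = 5053/29 and P* = 1382/29.
With the rebate, buyers effectively pay Pb = Ps − 20, where Ps is the price sellers receive.
On the curves, Pb = 968/13 - (2/13)Q and Ps = 25.875 + 0.125Q; the wedge Ps − Pb = 20 gives 25.875 + 0.125Q − (968/13 - (2/13)Q) = 20, so Q' = 7133/29.
Then Pb = 968/13 − (2/13)·(7133/29) = 1062/29 and Ps = 25.875 + 0.125·(7133/29) = 1642/29.
Buyers' price falls by P* − Pb = 1382/29 − 1062/29 = 320/29; sellers' price rises by Ps − P* = 1642/29 − 1382/29 = 260/29.

Buyers gain 320/29 per unit; sellers gain 260/29 per unit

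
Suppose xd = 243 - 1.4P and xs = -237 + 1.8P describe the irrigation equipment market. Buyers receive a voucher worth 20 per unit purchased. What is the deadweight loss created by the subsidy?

Deadweight loss = 157.5

Pre-subsidy: 243 - 1.4P = -237 + 1.8P gives P* = 150, x* = 33.
With the rebate, buyers effectively pay Pb = Ps − 20, where Ps is the price sellers receive.
Demand in terms of Ps becomes xd = 243 − 1.4(Ps − 20) = 271 - 1.4Ps. Setting this equal to supply: 271 - 1.4Ps = -237 + 1.8Ps, so Ps = 158.75.
Buyers pay Pb = 158.75 − 20 = 138.75; x' = -237 + 1.8·158.75 = 48.75.
The subsidy expands output by 48.75 − 33 = 15.75 past the efficient level; on those units the gap between marginal cost and willingness to pay runs from 0 up to 20.
DWL = ½ × 20 × 15.75 = 157.5.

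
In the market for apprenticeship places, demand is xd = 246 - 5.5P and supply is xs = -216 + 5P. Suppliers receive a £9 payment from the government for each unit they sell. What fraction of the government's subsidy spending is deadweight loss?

Pre-subsidy: 246 - 5.5P = -216 + 5P gives P* = 44, x* = 4.
With the subsidy, sellers receive Ps = Pb + 9 for each unit, where Pb is the price buyers pay.
Supply in terms of Pb becomes xs = -216 + 5(Pb + 9) = -171 + 5Pb. Setting this equal to demand: 246 - 5.5Pb = -171 + 5Pb, so Pb = 278/7.
Sellers receive Ps = 278/7 + 9 = 341/7; x' = 246 − 5.5·(278/7) = 193/7.
ΔCS = ½(4 + 193/7)(44 − 278/7) = 3315/49; ΔPS = ½(4 + 193/7)(341/7 − 44) = 7293/98.
Government spending = 9 × 193/7 = 1737/7.
DWL = ½ × 9 × (193/7 − 4) = 1485/14; fraction = (1485/14) / (1737/7) = 165/386.

DWL / government spending = 165/386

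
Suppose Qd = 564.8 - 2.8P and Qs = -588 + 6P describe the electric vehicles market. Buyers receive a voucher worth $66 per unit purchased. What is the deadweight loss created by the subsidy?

Pre-subsidy: 564.8 - 2.8P = -588 + 6P gives P* = 131, Q* = 198.
With the rebate, buyers effectively pay Pb = Ps − 66, where Ps is the price sellers receive.
Demand in terms of Ps becomes Qd = 564.8 − 2.8(Ps − 66) = 749.6 - 2.8Ps. Setting this equal to supply: 749.6 - 2.8Ps = -588 + 6Ps, so Ps = 152.
Buyers pay Pb = 152 − 66 = 86; Q' = -588 + 6·152 = 324.
The subsidy expands output by 324 − 198 = 126 past the efficient level; on those units the gap between marginal cost and willingness to pay runs from 0 up to 66.
DWL = ½ × 66 × 126 = 4158.

Deadweight loss = $4158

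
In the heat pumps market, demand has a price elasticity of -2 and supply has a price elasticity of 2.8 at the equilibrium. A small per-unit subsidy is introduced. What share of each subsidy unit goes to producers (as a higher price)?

For a small subsidy around the equilibrium, the benefit split depends on the relative slopes, which at a point are proportional to the elasticities.
Buyer share = εs/(εs + |εd|) = 2.8/(2.8 + 2) = 7/12; seller share = |εd|/(εs + |εd|) = 5/12.
So producers capture 5/12 of the subsidy.

Producer share = 5/12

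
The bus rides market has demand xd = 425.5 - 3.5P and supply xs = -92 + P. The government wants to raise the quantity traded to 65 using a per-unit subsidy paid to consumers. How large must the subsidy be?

At x = 65, invert demand for the buyer price: Pb = (425.5 − 65)/3.5 = 103; invert supply for the seller price: Ps = (65 − (-92))/1 = 157.
The subsidy must fill the gap: s = Ps − Pb = 157 − 103 = 54.

Required subsidy s = 54 per unit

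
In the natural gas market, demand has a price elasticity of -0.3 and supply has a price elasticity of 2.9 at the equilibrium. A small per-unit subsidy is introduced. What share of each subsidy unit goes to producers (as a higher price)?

For a small subsidy around the equilibrium, the benefit split depends on the relative slopes, which at a point are proportional to the elasticities.
Buyer share = εs/(εs + |εd|) = 2.9/(2.9 + 0.3) = 0.90625; seller share = |εd|/(εs + |εd|) = 0.09375.
So producers capture 0.09375 of the subsidy.

Producer share = 0.09375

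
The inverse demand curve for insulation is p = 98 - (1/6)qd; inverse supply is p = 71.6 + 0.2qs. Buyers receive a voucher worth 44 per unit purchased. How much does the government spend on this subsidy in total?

Government cost = 8448

Pre-subsidy: 98 - (1/6)q = 71.6 + 0.2q gives q* = 72 and p* = 86.
With the rebate, buyers effectively pay pb = ps − 44, where ps is the price sellers receive.
On the curves, pb = 98 - (1/6)q and ps = 71.6 + 0.2q; the wedge ps − pb = 44 gives 71.6 + 0.2q − (98 - (1/6)q) = 44, so q' = 192.
Then pb = 98 − (1/6)·192 = 66 and ps = 71.6 + 0.2·192 = 110.
Government outlay = subsidy × quantity = 44 × 192 = 8448.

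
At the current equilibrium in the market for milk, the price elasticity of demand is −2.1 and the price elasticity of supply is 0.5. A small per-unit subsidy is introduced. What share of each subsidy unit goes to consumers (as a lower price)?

For a small subsidy around the equilibrium, the benefit split depends on the relative slopes, which at a point are proportional to the elasticities.
Buyer share = εs/(εs + |εd|) = 0.5/(0.5 + 2.1) = 5/26; seller share = |εd|/(εs + |εd|) = 21/26.

Consumer share = 5/26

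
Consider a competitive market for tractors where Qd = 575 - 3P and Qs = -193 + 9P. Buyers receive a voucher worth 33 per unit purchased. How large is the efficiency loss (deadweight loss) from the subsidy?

Deadweight loss = 1225.125

Pre-subsidy: 575 - 3P = -193 + 9P gives P* = 64, Q* = 383.
With the rebate, buyers effectively pay Pb = Ps − 33, where Ps is the price sellers receive.
Demand in terms of Ps becomes Qd = 575 − 3(Ps − 33) = 674 - 3Ps. Setting this equal to supply: 674 - 3Ps = -193 + 9Ps, so Ps = 72.25.
Buyers pay Pb = 72.25 − 33 = 39.25; Q' = -193 + 9·72.25 = 457.25.
The subsidy expands output by 457.25 − 383 = 74.25 past the efficient level; on those units the gap between marginal cost and willingness to pay runs from 0 up to 33.
DWL = ½ × 33 × 74.25 = 1225.125.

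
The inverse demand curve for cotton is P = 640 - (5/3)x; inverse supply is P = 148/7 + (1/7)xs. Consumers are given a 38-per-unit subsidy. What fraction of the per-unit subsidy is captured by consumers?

Pre-subsidy: 640 - (5/3)x = 148/7 + (1/7)x gives x* = 342 and P* = 70.
With the rebate, buyers effectively pay Pb = Ps − 38, where Ps is the price sellers receive.
On the curves, Pb = 640 - (5/3)x and Ps = 148/7 + (1/7)x; the wedge Ps − Pb = 38 gives 148/7 + (1/7)x − (640 - (5/3)x) = 38, so x' = 363.
Then Pb = 640 − (5/3)·363 = 35 and Ps = 148/7 + (1/7)·363 = 73.
Buyers' price falls by P* − Pb = 70 − 35 = 35; sellers' price rises by Ps − P* = 73 − 70 = 3.
So consumers capture 35/38 = 35/38 of each unit of subsidy.

Consumer share = 35/38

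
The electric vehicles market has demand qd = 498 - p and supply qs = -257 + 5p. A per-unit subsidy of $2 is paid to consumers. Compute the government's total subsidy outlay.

Government cost = 2243/3

Pre-subsidy: 498 - p = -257 + 5p gives p* = 755/6, q* = 2233/6.
With the rebate, buyers effectively pay pb = ps − 2, where ps is the price sellers receive.
Demand in terms of ps becomes qd = 498 − 1(ps − 2) = 500 - ps. Setting this equal to supply: 500 - ps = -257 + 5ps, so ps = 757/6.
Buyers pay pb = 757/6 − 2 = 745/6; q' = -257 + 5·(757/6) = 2243/6.
Government outlay = subsidy × quantity = 2 × 2243/6 = 2243/3.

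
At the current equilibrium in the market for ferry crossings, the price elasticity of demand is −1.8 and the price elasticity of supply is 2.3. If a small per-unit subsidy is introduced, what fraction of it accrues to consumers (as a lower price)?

For a small subsidy around the equilibrium, the benefit split depends on the relative slopes, which at a point are proportional to the elasticities.
Buyer share = εs/(εs + |εd|) = 2.3/(2.3 + 1.8) = 23/41; seller share = |εd|/(εs + |εd|) = 18/41.

Consumer share = 23/41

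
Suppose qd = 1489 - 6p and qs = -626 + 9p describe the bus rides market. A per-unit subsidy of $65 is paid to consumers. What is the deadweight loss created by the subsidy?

Pre-subsidy: 1489 - 6p = -626 + 9p gives p* = 141, q* = 643.
With the rebate, buyers effectively pay pb = ps − 65, where ps is the price sellers receive.
Demand in terms of ps becomes qd = 1489 − 6(ps − 65) = 1879 - 6ps. Setting this equal to supply: 1879 - 6ps = -626 + 9ps, so ps = 167.
Buyers pay pb = 167 − 65 = 102; q' = -626 + 9·167 = 877.
The subsidy expands output by 877 − 643 = 234 past the efficient level; on those units the gap between marginal cost and willingness to pay runs from 0 up to 65.
DWL = ½ × 65 × 234 = 7605.

Deadweight loss = $7605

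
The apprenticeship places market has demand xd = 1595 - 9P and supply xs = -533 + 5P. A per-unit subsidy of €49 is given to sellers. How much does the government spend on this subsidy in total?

Government cost = €18840.5

Pre-subsidy: 1595 - 9P = -533 + 5P gives P* = 152, x* = 227.
With the subsidy, sellers receive Ps = Pb + 49 for each unit, where Pb is the price buyers pay.
Supply in terms of Pb becomes xs = -533 + 5(Pb + 49) = -288 + 5Pb. Setting this equal to demand: 1595 - 9Pb = -288 + 5Pb, so Pb = 134.5.
Sellers receive Ps = 134.5 + 49 = 183.5; x' = 1595 − 9·134.5 = 384.5.
Government outlay = subsidy × quantity = 49 × 384.5 = 18840.5.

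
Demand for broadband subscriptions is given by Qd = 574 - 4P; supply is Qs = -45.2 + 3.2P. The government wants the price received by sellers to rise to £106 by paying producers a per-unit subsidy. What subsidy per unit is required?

At a seller price of 106, quantity supplied is -45.2 + 3.2·106 = 294.
Buyers absorb 294 only when they pay Pb with 574 − 4·Pb = 294, i.e. Pb = 70.
s = Ps − Pb = 106 − 70 = 36.

Required subsidy s = £36 per unit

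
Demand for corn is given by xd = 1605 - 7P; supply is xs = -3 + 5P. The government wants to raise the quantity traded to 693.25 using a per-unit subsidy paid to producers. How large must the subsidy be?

At x = 693.25, invert demand for the buyer price: Pb = (1605 − 693.25)/7 = 130.25; invert supply for the seller price: Ps = (693.25 − (-3))/5 = 139.25.
The subsidy must fill the gap: s = Ps − Pb = 139.25 − 130.25 = 9.

Required subsidy s = 9 per unit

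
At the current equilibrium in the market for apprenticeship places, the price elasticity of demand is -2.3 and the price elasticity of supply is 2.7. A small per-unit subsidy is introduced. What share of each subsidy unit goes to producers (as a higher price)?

For a small subsidy around the equilibrium, the benefit split depends on the relative slopes, which at a point are proportional to the elasticities.
Buyer share = εs/(εs + |εd|) = 2.7/(2.7 + 2.3) = 0.54; seller share = |εd|/(εs + |εd|) = 0.46.
So producers capture 0.46 of the subsidy.

Producer share = 0.46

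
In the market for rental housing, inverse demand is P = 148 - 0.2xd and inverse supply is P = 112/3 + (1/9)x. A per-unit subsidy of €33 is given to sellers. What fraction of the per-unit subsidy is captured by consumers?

Pre-subsidy: 148 - 0.2x = 112/3 + (1/9)x gives x* = 2490/7 and P* = 538/7.
With the subsidy, sellers receive Ps = Pb + 33 for each unit, where Pb is the price buyers pay.
On the curves, Pb = 148 - 0.2x and Ps = 112/3 + (1/9)x; the wedge Ps − Pb = 33 gives 112/3 + (1/9)x − (148 - 0.2x) = 33, so x' = 6465/14.
Then Pb = 148 − 0.2·(6465/14) = 779/14 and Ps = 112/3 + (1/9)·(6465/14) = 1241/14.
Buyers' price falls by P* − Pb = 538/7 − 779/14 = 297/14; sellers' price rises by Ps − P* = 1241/14 − 538/7 = 165/14.
So consumers capture (297/14)/33 = 9/14 of each unit of subsidy.

Consumer share = 9/14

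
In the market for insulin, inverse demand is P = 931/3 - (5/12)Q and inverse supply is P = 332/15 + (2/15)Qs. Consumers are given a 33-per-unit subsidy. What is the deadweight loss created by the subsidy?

Deadweight loss = 990

Pre-subsidy: 931/3 - (5/12)Q = 332/15 + (2/15)Q gives Q* = 524 and P* = 92.
With the rebate, buyers effectively pay Pb = Ps − 33, where Ps is the price sellers receive.
On the curves, Pb = 931/3 - (5/12)Q and Ps = 332/15 + (2/15)Q; the wedge Ps − Pb = 33 gives 332/15 + (2/15)Q − (931/3 - (5/12)Q) = 33, so Q' = 584.
Then Pb = 931/3 − (5/12)·584 = 67 and Ps = 332/15 + (2/15)·584 = 100.
The subsidy expands output by 584 − 524 = 60 past the efficient level; on those units the gap between marginal cost and willingness to pay runs from 0 up to 33.
DWL = ½ × 33 × 60 = 990.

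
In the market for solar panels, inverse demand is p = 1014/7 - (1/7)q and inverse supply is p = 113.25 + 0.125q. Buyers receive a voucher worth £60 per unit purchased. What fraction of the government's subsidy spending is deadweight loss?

DWL / government spending = 56/171

Pre-subsidy: 1014/7 - (1/7)q = 113.25 + 0.125q gives q* = 118 and p* = 128.
With the rebate, buyers effectively pay pb = ps − 60, where ps is the price sellers receive.
On the curves, pb = 1014/7 - (1/7)q and ps = 113.25 + 0.125q; the wedge ps − pb = 60 gives 113.25 + 0.125q − (1014/7 - (1/7)q) = 60, so q' = 342.
Then pb = 1014/7 − (1/7)·342 = 96 and ps = 113.25 + 0.125·342 = 156.
ΔCS = ½(118 + 342)(128 − 96) = 7360; ΔPS = ½(118 + 342)(156 − 128) = 6440.
Government spending = 60 × 342 = 20520.
DWL = ½ × 60 × (342 − 118) = 6720; fraction = 6720 / 20520 = 56/171.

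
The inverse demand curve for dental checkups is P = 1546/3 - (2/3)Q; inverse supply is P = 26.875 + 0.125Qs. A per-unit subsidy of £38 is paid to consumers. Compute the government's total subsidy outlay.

Government cost = £25270

Pre-subsidy: 1546/3 - (2/3)Q = 26.875 + 0.125Q gives Q* = 617 and P* = 104.
With the rebate, buyers effectively pay Pb = Ps − 38, where Ps is the price sellers receive.
On the curves, Pb = 1546/3 - (2/3)Q and Ps = 26.875 + 0.125Q; the wedge Ps − Pb = 38 gives 26.875 + 0.125Q − (1546/3 - (2/3)Q) = 38, so Q' = 665.
Then Pb = 1546/3 − (2/3)·665 = 72 and Ps = 26.875 + 0.125·665 = 110.
Government outlay = subsidy × quantity = 38 × 665 = 25270.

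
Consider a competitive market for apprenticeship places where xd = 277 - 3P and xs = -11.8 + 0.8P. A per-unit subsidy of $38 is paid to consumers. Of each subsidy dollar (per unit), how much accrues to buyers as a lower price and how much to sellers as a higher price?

Buyers gain $8 per unit; sellers gain $30 per unit

Pre-subsidy: 277 - 3P = -11.8 + 0.8P gives P* = 76, x* = 49.
With the rebate, buyers effectively pay Pb = Ps − 38, where Ps is the price sellers receive.
Demand in terms of Ps becomes xd = 277 − 3(Ps − 38) = 391 - 3Ps. Setting this equal to supply: 391 - 3Ps = -11.8 + 0.8Ps, so Ps = 106.
Buyers pay Pb = 106 − 38 = 68; x' = -11.8 + 0.8·106 = 73.
Buyers' price falls by P* − Pb = 76 − 68 = 8; sellers' price rises by Ps − P* = 106 − 76 = 30.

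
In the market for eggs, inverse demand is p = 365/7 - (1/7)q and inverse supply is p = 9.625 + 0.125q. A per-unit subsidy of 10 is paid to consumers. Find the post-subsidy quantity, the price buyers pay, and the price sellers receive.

Pre-subsidy: 365/7 - (1/7)q = 9.625 + 0.125q gives q* = 2381/15 and p* = 442/15.
With the rebate, buyers effectively pay pb = ps − 10, where ps is the price sellers receive.
On the curves, pb = 365/7 - (1/7)q and ps = 9.625 + 0.125q; the wedge ps − pb = 10 gives 9.625 + 0.125q − (365/7 - (1/7)q) = 10, so q' = 2941/15.
Then pb = 365/7 − (1/7)·(2941/15) = 362/15 and ps = 9.625 + 0.125·(2941/15) = 512/15.

q' = 2941/15; buyers pay 362/15; sellers receive 512/15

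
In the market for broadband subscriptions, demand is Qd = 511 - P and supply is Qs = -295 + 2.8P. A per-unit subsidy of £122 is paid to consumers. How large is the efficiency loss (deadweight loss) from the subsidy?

Deadweight loss = 104188/19

Pre-subsidy: 511 - P = -295 + 2.8P gives P* = 4030/19, Q* = 5679/19.
With the rebate, buyers effectively pay Pb = Ps − 122, where Ps is the price sellers receive.
Demand in terms of Ps becomes Qd = 511 − 1(Ps − 122) = 633 - Ps. Setting this equal to supply: 633 - Ps = -295 + 2.8Ps, so Ps = 4640/19.
Buyers pay Pb = 4640/19 − 122 = 2322/19; Q' = -295 + 2.8·(4640/19) = 7387/19.
The subsidy expands output by 7387/19 − 5679/19 = 1708/19 past the efficient level; on those units the gap between marginal cost and willingness to pay runs from 0 up to 122.
DWL = ½ × 122 × 1708/19 = 104188/19.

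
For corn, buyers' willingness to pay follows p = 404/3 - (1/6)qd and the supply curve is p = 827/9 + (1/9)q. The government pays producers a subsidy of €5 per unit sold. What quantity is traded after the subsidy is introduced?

Pre-subsidy: 404/3 - (1/6)q = 827/9 + (1/9)q gives q* = 154 and p* = 109.
With the subsidy, sellers receive ps = pb + 5 for each unit, where pb is the price buyers pay.
On the curves, pb = 404/3 - (1/6)q and ps = 827/9 + (1/9)q; the wedge ps − pb = 5 gives 827/9 + (1/9)q − (404/3 - (1/6)q) = 5, so q' = 172.
Then pb = 404/3 − (1/6)·172 = 106 and ps = 827/9 + (1/9)·172 = 111.

q' = 172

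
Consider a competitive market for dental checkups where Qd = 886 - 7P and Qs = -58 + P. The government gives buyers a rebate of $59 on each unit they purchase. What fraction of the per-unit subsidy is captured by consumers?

Pre-subsidy: 886 - 7P = -58 + P gives P* = 118, Q* = 60.
With the rebate, buyers effectively pay Pb = Ps − 59, where Ps is the price sellers receive.
Demand in terms of Ps becomes Qd = 886 − 7(Ps − 59) = 1299 - 7Ps. Setting this equal to supply: 1299 - 7Ps = -58 + Ps, so Ps = 169.625.
Buyers pay Pb = 169.625 − 59 = 110.625; Q' = -58 + 1·169.625 = 111.625.
Buyers' price falls by P* − Pb = 118 − 110.625 = 7.375; sellers' price rises by Ps − P* = 169.625 − 118 = 51.625.
So consumers capture 7.375/59 = 0.125 of each unit of subsidy.

Consumer share = 0.125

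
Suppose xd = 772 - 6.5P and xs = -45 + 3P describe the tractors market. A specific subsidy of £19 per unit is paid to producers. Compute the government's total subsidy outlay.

Government cost = £4788

Pre-subsidy: 772 - 6.5P = -45 + 3P gives P* = 86, x* = 213.
With the subsidy, sellers receive Ps = Pb + 19 for each unit, where Pb is the price buyers pay.
Supply in terms of Pb becomes xs = -45 + 3(Pb + 19) = 12 + 3Pb. Setting this equal to demand: 772 - 6.5Pb = 12 + 3Pb, so Pb = 80.
Sellers receive Ps = 80 + 19 = 99; x' = 772 − 6.5·80 = 252.
Government outlay = subsidy × quantity = 19 × 252 = 4788.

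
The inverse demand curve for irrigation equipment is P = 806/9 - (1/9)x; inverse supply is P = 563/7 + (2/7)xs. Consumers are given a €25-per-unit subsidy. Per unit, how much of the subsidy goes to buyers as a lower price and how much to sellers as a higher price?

Pre-subsidy: 806/9 - (1/9)x = 563/7 + (2/7)x gives x* = 23 and P* = 87.
With the rebate, buyers effectively pay Pb = Ps − 25, where Ps is the price sellers receive.
On the curves, Pb = 806/9 - (1/9)x and Ps = 563/7 + (2/7)x; the wedge Ps − Pb = 25 gives 563/7 + (2/7)x − (806/9 - (1/9)x) = 25, so x' = 86.
Then Pb = 806/9 − (1/9)·86 = 80 and Ps = 563/7 + (2/7)·86 = 105.
Buyers' price falls by P* − Pb = 87 − 80 = 7; sellers' price rises by Ps − P* = 105 − 87 = 18.

Buyers gain €7 per unit; sellers gain €18 per unit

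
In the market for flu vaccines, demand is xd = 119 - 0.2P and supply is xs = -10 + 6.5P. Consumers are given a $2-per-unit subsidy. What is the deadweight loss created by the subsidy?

Pre-subsidy: 119 - 0.2P = -10 + 6.5P gives P* = 1290/67, x* = 7715/67.
With the rebate, buyers effectively pay Pb = Ps − 2, where Ps is the price sellers receive.
Demand in terms of Ps becomes xd = 119 − 0.2(Ps − 2) = 119.4 - 0.2Ps. Setting this equal to supply: 119.4 - 0.2Ps = -10 + 6.5Ps, so Ps = 1294/67.
Buyers pay Pb = 1294/67 − 2 = 1160/67; x' = -10 + 6.5·(1294/67) = 7741/67.
The subsidy expands output by 7741/67 − 7715/67 = 26/67 past the efficient level; on those units the gap between marginal cost and willingness to pay runs from 0 up to 2.
DWL = ½ × 2 × 26/67 = 26/67.

Deadweight loss = 26/67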